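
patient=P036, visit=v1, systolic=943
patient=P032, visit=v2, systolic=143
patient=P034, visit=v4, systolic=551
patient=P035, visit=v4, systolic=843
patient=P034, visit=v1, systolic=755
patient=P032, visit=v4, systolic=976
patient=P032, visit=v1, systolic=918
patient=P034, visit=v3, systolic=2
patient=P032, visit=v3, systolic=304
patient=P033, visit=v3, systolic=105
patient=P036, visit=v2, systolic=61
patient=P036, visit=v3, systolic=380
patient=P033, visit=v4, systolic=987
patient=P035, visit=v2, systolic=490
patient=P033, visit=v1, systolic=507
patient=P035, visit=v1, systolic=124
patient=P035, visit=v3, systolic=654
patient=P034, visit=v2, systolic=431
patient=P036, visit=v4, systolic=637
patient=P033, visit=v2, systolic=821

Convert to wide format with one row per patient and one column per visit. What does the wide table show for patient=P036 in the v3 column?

Wide layout: rows indexed by patient, columns are the 4 distinct visit values (v1, v2, v4, v3).
Cell (patient=P036, visit=v3) draws from the long row where patient=P036 and visit=v3, which has systolic=380.

380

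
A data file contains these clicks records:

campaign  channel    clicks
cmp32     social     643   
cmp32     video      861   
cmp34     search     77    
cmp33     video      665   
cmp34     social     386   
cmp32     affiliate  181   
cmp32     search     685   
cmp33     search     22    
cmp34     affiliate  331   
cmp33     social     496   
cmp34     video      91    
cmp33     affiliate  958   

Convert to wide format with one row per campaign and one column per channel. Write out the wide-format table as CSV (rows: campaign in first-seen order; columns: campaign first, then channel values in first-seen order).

campaign,social,video,search,affiliate
cmp32,643,861,685,181
cmp34,386,91,77,331
cmp33,496,665,22,958

Columns: campaign plus the 4 distinct channel values (social, video, search, affiliate).
For example, row cmp32 column social takes clicks=643 from the long row (cmp32, social).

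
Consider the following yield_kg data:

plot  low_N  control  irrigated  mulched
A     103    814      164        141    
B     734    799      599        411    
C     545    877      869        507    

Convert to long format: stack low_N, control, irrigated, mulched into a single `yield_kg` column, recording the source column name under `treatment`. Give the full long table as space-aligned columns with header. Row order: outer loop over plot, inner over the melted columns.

plot  treatment  yield_kg
A     low_N      103     
A     control    814     
A     irrigated  164     
A     mulched    141     
B     low_N      734     
B     control    799     
B     irrigated  599     
B     mulched    411     
C     low_N      545     
C     control    877     
C     irrigated  869     
C     mulched    507     

Each (plot, column) pair becomes one row: 3 × 4 = 12 rows.
For example, (A, low_N) → yield_kg=103.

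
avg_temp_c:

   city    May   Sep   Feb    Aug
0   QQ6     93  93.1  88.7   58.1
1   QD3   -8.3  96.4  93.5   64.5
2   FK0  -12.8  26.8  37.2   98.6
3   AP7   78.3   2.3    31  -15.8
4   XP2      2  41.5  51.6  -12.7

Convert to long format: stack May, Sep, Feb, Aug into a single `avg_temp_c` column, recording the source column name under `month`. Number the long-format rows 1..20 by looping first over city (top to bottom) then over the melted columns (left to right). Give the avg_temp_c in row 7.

93.5

20 rows total (5 × 4). Row 7: index ⌊(7-1)/4⌋ = 1 into city → QD3; (7-1) mod 4 = 2 into the melted columns → Feb.
So row 7 is (QD3, Feb, 93.5); avg_temp_c = 93.5.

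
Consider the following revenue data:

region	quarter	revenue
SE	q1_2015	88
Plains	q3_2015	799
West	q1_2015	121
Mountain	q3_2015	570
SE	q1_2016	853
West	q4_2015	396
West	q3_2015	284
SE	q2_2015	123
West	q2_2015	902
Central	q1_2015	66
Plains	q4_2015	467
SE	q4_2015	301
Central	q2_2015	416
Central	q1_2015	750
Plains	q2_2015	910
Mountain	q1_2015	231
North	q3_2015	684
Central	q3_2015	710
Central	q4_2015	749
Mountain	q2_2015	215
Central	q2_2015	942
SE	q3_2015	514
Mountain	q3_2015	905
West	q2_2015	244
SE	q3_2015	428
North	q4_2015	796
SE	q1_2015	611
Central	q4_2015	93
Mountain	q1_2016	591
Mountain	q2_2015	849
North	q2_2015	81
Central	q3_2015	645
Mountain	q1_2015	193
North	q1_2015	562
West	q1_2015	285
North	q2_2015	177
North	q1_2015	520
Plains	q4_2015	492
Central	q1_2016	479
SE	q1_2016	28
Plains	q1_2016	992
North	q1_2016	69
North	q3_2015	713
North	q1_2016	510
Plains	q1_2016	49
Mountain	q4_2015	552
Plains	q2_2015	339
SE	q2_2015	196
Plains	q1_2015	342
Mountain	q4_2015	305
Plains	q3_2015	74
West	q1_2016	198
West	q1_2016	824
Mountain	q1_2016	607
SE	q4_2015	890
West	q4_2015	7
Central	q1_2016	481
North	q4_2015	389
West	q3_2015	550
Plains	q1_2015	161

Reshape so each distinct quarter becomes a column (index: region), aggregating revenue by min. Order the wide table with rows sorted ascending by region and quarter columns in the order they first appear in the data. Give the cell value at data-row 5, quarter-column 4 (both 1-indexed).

301

With rows sorted ascending by region, row 5 is region=SE. quarter columns in first-appearance order: q1_2015, q3_2015, q1_2016, q4_2015, q2_2015; column 4 is q4_2015.
Long rows with region=SE, quarter=q4_2015: min(301, 890) = 301.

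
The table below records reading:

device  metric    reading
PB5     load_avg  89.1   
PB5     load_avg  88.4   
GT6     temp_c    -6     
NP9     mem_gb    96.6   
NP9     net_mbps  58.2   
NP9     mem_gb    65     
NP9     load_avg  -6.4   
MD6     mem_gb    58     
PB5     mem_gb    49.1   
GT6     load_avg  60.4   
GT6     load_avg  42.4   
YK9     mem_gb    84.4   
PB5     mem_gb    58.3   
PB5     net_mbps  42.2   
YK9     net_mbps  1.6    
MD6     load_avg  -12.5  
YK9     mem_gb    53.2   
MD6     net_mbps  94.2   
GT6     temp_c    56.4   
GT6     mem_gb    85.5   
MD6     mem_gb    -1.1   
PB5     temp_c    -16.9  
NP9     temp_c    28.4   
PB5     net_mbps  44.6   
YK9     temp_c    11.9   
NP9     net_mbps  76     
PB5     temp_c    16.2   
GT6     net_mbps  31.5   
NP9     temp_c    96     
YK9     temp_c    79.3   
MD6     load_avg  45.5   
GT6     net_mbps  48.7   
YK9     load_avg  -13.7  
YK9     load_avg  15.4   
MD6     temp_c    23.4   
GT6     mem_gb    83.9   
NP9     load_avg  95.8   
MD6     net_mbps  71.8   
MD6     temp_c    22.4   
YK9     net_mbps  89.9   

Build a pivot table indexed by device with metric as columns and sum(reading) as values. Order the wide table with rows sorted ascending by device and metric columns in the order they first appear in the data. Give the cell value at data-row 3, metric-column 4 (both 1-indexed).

With rows sorted ascending by device, row 3 is device=NP9. metric columns in first-appearance order: load_avg, temp_c, mem_gb, net_mbps; column 4 is net_mbps.
Long rows with device=NP9, metric=net_mbps: 58.2 + 76 = 134.2.

134.2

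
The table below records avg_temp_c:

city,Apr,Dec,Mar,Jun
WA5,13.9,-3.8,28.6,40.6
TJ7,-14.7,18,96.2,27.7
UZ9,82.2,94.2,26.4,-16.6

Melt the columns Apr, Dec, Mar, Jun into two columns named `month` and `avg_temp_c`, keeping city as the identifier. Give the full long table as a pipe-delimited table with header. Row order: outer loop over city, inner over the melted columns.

| city | month | avg_temp_c |
| WA5 | Apr | 13.9 |
| WA5 | Dec | -3.8 |
| WA5 | Mar | 28.6 |
| WA5 | Jun | 40.6 |
| TJ7 | Apr | -14.7 |
| TJ7 | Dec | 18 |
| TJ7 | Mar | 96.2 |
| TJ7 | Jun | 27.7 |
| UZ9 | Apr | 82.2 |
| UZ9 | Dec | 94.2 |
| UZ9 | Mar | 26.4 |
| UZ9 | Jun | -16.6 |

Each (city, column) pair becomes one row: 3 × 4 = 12 rows.
For example, (WA5, Apr) → avg_temp_c=13.9.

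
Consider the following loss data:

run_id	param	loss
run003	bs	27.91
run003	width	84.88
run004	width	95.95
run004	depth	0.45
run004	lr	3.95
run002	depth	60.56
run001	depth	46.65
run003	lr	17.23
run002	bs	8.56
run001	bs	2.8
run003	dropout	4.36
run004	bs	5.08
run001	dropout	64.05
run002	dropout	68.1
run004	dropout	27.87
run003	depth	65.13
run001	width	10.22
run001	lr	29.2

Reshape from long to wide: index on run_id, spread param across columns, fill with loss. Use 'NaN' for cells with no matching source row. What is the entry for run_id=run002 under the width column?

NaN

No long-format row has run_id=run002 and param=width, so the cell is NaN.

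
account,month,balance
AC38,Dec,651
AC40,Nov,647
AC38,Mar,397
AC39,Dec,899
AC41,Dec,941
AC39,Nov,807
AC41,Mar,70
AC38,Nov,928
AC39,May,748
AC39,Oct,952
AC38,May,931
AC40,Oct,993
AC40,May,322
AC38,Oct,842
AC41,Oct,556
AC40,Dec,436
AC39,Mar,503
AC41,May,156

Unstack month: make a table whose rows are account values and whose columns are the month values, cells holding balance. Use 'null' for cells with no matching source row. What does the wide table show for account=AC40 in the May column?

The long row with account=AC40, month=May has balance=322.

322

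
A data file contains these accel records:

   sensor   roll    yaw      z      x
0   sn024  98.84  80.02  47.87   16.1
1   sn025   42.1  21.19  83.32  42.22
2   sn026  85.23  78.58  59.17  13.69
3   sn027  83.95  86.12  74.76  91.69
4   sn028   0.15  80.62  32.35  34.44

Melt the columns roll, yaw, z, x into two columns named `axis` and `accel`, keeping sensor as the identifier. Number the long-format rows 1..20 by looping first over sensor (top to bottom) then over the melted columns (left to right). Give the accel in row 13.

83.95

20 rows total (5 × 4). Row 13: index ⌊(13-1)/4⌋ = 3 into sensor → sn027; (13-1) mod 4 = 0 into the melted columns → roll.
So row 13 is (sn027, roll, 83.95); accel = 83.95.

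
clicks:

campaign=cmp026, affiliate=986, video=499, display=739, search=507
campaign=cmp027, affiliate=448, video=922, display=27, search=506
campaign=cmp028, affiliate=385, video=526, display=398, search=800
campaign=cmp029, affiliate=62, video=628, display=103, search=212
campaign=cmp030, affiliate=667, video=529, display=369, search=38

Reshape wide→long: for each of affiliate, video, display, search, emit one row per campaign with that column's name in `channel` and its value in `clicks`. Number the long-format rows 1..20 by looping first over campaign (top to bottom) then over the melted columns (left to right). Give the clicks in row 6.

922

20 rows total (5 × 4). Row 6: index ⌊(6-1)/4⌋ = 1 into campaign → cmp027; (6-1) mod 4 = 1 into the melted columns → video.
So row 6 is (cmp027, video, 922); clicks = 922.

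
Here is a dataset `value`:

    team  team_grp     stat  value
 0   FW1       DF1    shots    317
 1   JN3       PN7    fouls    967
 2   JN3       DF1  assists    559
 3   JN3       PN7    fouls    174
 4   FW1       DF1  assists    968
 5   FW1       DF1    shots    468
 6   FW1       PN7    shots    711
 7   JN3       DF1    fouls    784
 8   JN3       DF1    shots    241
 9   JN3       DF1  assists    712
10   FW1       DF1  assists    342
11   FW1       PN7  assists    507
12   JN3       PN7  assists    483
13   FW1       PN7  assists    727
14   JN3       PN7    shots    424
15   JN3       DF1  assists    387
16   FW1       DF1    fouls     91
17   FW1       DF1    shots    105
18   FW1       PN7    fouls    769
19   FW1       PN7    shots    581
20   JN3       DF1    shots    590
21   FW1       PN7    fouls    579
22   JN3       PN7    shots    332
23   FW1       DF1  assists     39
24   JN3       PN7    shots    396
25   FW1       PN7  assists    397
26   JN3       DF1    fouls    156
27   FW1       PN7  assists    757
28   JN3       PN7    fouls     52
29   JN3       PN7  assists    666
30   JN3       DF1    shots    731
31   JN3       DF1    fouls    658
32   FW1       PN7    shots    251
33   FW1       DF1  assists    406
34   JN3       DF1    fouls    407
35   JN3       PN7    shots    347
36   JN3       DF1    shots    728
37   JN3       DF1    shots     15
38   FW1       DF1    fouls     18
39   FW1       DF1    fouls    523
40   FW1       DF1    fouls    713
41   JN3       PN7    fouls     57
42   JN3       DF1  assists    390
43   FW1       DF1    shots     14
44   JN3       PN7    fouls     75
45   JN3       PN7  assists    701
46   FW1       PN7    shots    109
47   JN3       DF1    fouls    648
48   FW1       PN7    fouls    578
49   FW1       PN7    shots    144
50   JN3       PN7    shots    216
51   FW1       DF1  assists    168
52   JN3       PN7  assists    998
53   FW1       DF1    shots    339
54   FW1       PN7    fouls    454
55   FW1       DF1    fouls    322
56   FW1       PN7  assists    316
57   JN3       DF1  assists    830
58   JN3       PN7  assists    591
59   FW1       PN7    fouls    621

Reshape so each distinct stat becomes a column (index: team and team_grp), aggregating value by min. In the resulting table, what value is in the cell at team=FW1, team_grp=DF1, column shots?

Rows with team=FW1, team_grp=DF1 and stat=shots: value values are 317, 468, 105, 14, 339.
min(317, 468, 105, 14, 339) = 14.

14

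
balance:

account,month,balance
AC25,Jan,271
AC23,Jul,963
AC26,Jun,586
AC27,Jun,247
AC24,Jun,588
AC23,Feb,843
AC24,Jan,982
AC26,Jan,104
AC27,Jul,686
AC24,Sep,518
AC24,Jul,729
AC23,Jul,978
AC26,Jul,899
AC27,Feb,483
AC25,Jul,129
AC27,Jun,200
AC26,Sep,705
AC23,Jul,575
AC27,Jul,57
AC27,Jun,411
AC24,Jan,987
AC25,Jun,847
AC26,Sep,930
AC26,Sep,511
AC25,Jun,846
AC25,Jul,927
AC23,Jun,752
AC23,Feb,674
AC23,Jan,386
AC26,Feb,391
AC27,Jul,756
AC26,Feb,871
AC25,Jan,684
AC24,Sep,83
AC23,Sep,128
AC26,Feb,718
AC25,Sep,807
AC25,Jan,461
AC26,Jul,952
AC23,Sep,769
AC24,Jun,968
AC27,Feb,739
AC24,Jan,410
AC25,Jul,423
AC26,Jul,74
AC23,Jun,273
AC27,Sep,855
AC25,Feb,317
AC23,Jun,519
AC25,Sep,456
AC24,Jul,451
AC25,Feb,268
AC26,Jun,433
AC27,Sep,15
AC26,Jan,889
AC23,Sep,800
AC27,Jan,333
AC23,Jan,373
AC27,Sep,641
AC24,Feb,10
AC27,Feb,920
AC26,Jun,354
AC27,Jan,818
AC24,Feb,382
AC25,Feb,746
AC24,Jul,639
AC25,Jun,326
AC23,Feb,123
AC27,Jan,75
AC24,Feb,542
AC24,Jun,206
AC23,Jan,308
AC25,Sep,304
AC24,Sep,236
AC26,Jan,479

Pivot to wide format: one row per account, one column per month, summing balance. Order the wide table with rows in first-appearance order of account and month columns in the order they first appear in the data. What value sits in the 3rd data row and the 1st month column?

With rows in first-appearance order of account, row 3 is account=AC26. month columns in first-appearance order: Jan, Jul, Jun, Feb, Sep; column 1 is Jan.
Long rows with account=AC26, month=Jan: 104 + 889 + 479 = 1472.

1472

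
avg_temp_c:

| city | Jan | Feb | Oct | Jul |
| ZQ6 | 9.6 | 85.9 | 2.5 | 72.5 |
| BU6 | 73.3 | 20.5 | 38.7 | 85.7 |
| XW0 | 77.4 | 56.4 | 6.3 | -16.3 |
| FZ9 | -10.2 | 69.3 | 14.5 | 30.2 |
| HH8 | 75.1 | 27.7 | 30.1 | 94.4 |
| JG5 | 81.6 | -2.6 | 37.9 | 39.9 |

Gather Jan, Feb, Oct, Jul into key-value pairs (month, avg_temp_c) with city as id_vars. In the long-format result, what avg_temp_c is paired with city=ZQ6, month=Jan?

Unpivoting turns each (city, wide-column) pair into one long row.
The wide cell at row ZQ6, column Jan holds 9.6, so the long row (ZQ6, Jan) has avg_temp_c=9.6.

9.6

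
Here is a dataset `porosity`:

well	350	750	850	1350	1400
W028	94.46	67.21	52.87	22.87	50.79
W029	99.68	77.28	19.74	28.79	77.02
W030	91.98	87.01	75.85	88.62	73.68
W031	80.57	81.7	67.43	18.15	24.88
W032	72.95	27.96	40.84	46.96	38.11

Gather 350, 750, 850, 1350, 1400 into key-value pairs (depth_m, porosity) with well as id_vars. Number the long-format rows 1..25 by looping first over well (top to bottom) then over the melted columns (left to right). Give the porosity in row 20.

25 rows total (5 × 5). Row 20: index ⌊(20-1)/5⌋ = 3 into well → W031; (20-1) mod 5 = 4 into the melted columns → 1400.
So row 20 is (W031, 1400, 24.88); porosity = 24.88.

24.88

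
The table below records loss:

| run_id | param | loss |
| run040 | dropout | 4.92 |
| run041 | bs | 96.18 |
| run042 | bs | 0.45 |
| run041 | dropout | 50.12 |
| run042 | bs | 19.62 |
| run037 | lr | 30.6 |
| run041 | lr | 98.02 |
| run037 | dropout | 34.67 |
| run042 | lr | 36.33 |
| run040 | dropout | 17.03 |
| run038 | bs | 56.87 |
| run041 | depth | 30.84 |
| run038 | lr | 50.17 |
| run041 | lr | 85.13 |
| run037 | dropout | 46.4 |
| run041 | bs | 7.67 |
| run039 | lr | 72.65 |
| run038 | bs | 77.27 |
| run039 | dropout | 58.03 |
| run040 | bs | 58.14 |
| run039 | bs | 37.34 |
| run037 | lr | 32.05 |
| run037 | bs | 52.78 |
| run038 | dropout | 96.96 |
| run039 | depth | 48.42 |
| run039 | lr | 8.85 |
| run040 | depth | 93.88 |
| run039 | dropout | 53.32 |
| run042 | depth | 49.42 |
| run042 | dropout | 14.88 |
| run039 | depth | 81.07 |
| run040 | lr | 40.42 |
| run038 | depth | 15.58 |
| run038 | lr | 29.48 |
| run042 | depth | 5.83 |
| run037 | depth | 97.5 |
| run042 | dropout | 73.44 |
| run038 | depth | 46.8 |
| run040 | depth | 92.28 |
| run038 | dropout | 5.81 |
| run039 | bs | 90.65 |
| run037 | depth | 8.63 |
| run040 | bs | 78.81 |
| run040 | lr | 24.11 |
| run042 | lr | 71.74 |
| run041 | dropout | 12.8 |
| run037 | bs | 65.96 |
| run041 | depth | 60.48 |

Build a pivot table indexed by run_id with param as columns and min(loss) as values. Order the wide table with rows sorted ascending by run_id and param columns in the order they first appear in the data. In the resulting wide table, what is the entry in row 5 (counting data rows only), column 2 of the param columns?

With rows sorted ascending by run_id, row 5 is run_id=run041. param columns in first-appearance order: dropout, bs, lr, depth; column 2 is bs.
Long rows with run_id=run041, param=bs: min(96.18, 7.67) = 7.67.

7.67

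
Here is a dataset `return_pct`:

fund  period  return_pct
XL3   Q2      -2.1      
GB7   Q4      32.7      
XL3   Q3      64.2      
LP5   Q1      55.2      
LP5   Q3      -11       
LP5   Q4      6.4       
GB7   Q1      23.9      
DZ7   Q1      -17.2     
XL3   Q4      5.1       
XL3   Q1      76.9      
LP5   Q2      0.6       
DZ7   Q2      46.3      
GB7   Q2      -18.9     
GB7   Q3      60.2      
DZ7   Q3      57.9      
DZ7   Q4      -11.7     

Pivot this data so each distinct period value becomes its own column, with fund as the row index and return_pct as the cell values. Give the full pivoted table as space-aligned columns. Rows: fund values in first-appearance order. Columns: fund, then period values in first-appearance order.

Columns: fund plus the 4 distinct period values (Q2, Q4, Q3, Q1).
For example, row XL3 column Q2 takes return_pct=-2.1 from the long row (XL3, Q2).

fund  Q2     Q4     Q3    Q1   
XL3   -2.1   5.1    64.2  76.9 
GB7   -18.9  32.7   60.2  23.9 
LP5   0.6    6.4    -11   55.2 
DZ7   46.3   -11.7  57.9  -17.2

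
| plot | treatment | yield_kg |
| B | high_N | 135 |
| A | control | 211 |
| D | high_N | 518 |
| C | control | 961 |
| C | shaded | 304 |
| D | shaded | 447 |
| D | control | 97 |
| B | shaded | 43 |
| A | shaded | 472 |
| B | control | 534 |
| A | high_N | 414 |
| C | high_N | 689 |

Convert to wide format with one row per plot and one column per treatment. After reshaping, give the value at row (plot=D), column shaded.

447

Wide layout: rows indexed by plot, columns are the 3 distinct treatment values (high_N, control, shaded).
Cell (plot=D, treatment=shaded) draws from the long row where plot=D and treatment=shaded, which has yield_kg=447.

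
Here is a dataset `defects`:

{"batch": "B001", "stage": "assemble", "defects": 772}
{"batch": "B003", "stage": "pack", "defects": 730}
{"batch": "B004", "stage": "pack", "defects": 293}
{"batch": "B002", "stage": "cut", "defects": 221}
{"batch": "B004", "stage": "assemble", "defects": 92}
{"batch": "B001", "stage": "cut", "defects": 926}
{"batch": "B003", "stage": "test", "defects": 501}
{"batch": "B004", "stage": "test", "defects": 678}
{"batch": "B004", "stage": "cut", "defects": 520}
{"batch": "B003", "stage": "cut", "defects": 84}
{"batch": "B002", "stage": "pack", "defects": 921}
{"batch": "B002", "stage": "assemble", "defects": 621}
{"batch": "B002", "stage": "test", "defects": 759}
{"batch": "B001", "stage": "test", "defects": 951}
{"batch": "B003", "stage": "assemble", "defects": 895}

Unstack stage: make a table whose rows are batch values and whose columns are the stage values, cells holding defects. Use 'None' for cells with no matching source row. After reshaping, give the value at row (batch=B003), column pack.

The long row with batch=B003, stage=pack has defects=730.

730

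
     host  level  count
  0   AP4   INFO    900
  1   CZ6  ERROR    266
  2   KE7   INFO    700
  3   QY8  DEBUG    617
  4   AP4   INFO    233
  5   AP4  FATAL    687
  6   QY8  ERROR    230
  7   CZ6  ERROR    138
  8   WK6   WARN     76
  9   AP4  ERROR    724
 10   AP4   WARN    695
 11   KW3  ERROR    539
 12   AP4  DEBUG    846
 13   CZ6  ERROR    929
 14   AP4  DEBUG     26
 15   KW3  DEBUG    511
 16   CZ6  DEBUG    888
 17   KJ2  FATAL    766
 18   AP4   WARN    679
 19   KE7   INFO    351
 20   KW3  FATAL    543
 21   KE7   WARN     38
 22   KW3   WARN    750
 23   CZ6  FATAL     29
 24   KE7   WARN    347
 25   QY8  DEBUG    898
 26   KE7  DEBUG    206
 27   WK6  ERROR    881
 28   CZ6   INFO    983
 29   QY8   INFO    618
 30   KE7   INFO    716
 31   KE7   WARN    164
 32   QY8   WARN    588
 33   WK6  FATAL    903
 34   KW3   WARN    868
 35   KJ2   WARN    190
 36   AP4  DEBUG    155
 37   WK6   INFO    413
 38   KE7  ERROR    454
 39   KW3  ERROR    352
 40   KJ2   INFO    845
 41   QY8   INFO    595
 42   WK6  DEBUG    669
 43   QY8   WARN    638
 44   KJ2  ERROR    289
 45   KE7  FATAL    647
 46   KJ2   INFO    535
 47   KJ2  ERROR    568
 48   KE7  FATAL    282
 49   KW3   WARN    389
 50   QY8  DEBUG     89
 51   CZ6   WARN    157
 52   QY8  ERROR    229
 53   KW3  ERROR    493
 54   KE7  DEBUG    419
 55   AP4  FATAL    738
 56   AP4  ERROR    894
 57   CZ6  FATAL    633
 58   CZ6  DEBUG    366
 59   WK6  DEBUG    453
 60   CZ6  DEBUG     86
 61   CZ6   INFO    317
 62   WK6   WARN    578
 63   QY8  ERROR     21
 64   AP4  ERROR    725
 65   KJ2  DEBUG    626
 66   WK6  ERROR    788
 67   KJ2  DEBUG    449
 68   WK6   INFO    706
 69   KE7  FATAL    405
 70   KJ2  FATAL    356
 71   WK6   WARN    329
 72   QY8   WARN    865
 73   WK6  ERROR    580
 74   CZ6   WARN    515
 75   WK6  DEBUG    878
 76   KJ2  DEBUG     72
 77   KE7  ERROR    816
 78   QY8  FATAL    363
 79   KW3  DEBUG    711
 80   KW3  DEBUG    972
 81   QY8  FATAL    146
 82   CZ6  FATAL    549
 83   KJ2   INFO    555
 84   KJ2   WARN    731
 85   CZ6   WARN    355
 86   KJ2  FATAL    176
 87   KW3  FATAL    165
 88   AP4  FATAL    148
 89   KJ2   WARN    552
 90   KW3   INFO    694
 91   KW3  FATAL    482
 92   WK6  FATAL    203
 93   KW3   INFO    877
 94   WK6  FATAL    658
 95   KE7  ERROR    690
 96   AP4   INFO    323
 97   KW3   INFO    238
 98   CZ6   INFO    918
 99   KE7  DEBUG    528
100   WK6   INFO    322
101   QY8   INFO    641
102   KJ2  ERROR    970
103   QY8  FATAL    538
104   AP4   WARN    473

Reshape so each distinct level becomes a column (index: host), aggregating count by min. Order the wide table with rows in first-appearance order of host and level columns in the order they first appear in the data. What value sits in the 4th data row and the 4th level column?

With rows in first-appearance order of host, row 4 is host=QY8. level columns in first-appearance order: INFO, ERROR, DEBUG, FATAL, WARN; column 4 is FATAL.
Long rows with host=QY8, level=FATAL: min(363, 146, 538) = 146.

146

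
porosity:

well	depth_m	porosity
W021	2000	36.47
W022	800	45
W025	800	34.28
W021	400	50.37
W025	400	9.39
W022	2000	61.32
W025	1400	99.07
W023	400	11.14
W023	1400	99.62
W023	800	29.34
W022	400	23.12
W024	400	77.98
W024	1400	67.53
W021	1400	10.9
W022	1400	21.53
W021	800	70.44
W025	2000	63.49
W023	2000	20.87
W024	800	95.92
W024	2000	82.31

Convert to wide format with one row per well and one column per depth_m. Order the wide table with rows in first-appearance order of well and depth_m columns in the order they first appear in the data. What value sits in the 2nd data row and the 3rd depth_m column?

23.12

With rows in first-appearance order of well, row 2 is well=W022. depth_m columns in first-appearance order: 2000, 800, 400, 1400; column 3 is 400.
Long rows with well=W022, depth_m=400: porosity = 23.12.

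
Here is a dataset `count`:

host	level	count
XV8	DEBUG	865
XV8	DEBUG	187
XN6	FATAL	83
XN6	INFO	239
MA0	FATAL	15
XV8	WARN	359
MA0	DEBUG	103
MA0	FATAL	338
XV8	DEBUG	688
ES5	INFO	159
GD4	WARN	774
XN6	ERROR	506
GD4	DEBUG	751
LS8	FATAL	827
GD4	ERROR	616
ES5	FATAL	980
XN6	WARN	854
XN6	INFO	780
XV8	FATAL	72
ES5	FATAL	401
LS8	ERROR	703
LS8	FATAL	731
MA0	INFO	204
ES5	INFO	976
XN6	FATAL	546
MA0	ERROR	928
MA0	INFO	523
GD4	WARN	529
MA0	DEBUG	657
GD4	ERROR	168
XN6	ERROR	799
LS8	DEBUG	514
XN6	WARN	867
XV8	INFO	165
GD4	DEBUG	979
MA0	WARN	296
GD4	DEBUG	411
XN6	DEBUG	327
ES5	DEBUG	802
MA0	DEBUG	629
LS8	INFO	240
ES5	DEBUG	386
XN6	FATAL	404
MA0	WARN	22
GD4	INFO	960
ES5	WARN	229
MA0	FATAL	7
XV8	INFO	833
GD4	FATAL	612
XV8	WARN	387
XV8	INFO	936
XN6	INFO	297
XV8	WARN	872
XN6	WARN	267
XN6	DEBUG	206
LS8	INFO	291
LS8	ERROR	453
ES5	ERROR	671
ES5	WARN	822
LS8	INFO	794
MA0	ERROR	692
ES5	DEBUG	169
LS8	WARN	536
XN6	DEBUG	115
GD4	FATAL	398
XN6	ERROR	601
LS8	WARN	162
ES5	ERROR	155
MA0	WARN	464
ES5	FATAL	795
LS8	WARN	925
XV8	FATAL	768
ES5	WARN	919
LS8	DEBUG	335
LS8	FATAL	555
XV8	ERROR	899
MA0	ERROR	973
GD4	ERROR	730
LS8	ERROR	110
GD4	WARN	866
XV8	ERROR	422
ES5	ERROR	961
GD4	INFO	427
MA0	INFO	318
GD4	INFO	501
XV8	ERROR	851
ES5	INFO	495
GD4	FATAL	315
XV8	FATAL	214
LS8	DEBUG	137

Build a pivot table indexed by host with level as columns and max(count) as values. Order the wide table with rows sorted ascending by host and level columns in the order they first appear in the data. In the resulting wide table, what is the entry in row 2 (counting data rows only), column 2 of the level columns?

612

With rows sorted ascending by host, row 2 is host=GD4. level columns in first-appearance order: DEBUG, FATAL, INFO, WARN, ERROR; column 2 is FATAL.
Long rows with host=GD4, level=FATAL: max(612, 398, 315) = 612.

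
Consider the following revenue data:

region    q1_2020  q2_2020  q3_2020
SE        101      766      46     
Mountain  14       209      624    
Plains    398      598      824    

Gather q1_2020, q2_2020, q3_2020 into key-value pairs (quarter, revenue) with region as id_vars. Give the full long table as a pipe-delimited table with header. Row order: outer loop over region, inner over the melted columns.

Each (region, column) pair becomes one row: 3 × 3 = 9 rows.
For example, (SE, q1_2020) → revenue=101.

| region | quarter | revenue |
| SE | q1_2020 | 101 |
| SE | q2_2020 | 766 |
| SE | q3_2020 | 46 |
| Mountain | q1_2020 | 14 |
| Mountain | q2_2020 | 209 |
| Mountain | q3_2020 | 624 |
| Plains | q1_2020 | 398 |
| Plains | q2_2020 | 598 |
| Plains | q3_2020 | 824 |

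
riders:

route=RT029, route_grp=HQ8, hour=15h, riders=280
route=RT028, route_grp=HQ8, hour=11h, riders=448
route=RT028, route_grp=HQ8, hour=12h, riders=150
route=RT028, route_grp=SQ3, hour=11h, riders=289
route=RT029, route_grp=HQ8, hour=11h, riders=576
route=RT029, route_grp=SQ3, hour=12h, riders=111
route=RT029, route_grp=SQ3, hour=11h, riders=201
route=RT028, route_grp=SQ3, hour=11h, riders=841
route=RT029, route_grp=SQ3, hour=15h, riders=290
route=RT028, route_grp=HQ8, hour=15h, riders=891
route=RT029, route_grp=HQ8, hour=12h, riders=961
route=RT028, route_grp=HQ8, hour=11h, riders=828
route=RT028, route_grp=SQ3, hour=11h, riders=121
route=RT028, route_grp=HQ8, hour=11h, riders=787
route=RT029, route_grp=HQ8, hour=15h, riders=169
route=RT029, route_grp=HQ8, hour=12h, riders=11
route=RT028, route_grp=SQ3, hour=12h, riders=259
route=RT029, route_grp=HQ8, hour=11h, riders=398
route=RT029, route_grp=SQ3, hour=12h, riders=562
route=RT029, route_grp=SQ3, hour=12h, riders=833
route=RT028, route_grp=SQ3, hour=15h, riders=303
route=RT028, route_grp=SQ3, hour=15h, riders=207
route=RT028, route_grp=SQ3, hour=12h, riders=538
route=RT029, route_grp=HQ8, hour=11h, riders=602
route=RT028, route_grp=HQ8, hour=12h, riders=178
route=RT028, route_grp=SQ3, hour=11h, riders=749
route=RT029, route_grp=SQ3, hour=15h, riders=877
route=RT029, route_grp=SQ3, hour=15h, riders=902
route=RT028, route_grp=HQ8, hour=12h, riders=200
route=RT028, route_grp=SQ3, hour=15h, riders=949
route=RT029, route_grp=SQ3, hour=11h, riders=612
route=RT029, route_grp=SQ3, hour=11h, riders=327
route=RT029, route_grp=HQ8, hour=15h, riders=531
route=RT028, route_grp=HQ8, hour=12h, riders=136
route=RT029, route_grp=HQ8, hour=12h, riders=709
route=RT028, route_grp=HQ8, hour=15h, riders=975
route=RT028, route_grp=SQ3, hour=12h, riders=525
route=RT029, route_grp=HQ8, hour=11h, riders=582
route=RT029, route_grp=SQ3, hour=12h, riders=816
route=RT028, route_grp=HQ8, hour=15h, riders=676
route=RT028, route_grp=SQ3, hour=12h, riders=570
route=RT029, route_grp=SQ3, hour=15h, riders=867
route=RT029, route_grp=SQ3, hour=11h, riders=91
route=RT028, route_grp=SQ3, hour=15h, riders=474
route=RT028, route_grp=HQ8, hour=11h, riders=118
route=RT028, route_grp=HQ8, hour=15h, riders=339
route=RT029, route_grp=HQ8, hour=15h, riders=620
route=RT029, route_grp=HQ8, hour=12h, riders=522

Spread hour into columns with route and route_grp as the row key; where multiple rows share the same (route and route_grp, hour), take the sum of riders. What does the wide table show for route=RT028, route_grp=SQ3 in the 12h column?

Rows with route=RT028, route_grp=SQ3 and hour=12h: riders values are 259, 538, 525, 570.
259 + 538 + 525 + 570 = 1892.

1892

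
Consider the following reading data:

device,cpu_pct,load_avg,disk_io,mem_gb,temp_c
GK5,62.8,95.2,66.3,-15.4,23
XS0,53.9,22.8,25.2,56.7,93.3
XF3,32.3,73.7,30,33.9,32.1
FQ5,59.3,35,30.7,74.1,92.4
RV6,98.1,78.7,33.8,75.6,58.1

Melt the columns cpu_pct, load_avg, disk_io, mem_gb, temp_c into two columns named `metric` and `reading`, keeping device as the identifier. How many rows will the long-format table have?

25

5 device values × 5 melted columns = 25 rows.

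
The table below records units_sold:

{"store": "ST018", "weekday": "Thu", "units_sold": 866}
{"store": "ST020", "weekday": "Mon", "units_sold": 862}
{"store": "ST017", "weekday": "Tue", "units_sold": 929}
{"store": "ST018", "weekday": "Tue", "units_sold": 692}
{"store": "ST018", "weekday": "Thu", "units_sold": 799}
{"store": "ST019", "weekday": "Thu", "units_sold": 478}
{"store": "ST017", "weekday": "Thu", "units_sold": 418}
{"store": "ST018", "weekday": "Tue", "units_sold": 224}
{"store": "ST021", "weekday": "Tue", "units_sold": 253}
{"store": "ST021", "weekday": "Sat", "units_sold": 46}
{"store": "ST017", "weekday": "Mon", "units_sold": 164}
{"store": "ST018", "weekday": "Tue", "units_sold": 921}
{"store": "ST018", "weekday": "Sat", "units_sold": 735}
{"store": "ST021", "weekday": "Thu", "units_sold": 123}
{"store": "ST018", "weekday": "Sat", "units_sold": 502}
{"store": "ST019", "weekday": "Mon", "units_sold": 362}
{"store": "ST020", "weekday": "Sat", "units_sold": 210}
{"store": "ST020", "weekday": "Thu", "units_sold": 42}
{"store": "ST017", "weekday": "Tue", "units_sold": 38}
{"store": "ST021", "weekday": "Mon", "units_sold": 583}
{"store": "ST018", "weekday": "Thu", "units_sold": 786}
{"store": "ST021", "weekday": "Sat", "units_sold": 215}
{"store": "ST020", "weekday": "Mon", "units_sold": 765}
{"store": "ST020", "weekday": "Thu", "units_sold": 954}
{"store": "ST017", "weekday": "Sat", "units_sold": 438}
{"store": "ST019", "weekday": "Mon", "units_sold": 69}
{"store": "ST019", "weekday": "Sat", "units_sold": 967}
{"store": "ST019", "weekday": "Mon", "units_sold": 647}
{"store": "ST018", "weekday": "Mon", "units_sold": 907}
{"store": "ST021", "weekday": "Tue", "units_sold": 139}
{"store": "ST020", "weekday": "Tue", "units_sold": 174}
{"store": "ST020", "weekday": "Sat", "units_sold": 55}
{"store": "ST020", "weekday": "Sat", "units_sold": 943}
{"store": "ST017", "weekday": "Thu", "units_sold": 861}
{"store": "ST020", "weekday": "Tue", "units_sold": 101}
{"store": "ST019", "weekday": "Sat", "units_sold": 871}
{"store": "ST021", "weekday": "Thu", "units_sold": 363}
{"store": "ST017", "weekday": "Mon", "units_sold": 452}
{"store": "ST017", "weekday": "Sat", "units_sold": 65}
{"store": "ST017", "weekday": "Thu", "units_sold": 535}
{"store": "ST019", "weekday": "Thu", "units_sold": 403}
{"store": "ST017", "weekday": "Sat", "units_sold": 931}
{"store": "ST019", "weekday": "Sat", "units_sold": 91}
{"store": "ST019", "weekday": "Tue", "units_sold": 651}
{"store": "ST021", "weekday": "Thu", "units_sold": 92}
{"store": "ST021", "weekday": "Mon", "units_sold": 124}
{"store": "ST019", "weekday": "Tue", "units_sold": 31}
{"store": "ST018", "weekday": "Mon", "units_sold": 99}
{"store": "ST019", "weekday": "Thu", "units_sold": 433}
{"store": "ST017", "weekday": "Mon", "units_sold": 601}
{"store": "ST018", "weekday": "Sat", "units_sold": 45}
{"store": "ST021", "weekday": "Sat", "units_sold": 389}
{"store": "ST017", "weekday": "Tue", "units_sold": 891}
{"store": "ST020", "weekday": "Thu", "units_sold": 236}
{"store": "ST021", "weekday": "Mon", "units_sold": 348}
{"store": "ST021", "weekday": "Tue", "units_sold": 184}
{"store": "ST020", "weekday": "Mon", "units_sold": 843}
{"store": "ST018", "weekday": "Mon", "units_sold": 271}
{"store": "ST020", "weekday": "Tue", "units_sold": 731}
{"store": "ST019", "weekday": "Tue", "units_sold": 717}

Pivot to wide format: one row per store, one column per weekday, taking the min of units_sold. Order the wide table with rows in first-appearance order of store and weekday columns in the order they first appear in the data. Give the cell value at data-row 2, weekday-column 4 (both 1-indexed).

With rows in first-appearance order of store, row 2 is store=ST020. weekday columns in first-appearance order: Thu, Mon, Tue, Sat; column 4 is Sat.
Long rows with store=ST020, weekday=Sat: min(210, 55, 943) = 55.

55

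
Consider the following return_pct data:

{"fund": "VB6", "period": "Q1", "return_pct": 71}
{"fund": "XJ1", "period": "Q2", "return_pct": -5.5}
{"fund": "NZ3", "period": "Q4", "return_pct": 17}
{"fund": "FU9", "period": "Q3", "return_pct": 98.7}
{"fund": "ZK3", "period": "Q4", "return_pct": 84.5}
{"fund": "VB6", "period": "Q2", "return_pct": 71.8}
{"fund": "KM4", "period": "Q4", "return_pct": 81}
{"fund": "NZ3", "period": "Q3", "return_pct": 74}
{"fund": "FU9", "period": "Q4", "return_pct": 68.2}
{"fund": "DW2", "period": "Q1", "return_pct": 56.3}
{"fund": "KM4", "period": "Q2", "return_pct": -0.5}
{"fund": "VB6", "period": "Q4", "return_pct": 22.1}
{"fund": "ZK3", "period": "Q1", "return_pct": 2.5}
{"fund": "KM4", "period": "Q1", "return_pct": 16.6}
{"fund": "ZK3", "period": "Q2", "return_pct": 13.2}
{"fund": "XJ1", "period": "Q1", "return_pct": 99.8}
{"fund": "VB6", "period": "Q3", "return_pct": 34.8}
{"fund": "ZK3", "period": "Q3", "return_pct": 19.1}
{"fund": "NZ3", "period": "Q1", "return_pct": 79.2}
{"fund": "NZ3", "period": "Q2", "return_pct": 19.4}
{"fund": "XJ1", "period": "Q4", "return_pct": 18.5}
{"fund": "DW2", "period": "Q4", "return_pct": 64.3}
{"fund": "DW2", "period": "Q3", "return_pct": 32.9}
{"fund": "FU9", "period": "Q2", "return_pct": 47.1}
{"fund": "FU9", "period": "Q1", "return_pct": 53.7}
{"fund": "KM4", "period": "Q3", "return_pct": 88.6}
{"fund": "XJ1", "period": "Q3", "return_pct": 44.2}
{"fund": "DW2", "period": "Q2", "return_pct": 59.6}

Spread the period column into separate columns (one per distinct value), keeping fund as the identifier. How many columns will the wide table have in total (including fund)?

1 column for fund plus 4 distinct period values → 5 columns.

5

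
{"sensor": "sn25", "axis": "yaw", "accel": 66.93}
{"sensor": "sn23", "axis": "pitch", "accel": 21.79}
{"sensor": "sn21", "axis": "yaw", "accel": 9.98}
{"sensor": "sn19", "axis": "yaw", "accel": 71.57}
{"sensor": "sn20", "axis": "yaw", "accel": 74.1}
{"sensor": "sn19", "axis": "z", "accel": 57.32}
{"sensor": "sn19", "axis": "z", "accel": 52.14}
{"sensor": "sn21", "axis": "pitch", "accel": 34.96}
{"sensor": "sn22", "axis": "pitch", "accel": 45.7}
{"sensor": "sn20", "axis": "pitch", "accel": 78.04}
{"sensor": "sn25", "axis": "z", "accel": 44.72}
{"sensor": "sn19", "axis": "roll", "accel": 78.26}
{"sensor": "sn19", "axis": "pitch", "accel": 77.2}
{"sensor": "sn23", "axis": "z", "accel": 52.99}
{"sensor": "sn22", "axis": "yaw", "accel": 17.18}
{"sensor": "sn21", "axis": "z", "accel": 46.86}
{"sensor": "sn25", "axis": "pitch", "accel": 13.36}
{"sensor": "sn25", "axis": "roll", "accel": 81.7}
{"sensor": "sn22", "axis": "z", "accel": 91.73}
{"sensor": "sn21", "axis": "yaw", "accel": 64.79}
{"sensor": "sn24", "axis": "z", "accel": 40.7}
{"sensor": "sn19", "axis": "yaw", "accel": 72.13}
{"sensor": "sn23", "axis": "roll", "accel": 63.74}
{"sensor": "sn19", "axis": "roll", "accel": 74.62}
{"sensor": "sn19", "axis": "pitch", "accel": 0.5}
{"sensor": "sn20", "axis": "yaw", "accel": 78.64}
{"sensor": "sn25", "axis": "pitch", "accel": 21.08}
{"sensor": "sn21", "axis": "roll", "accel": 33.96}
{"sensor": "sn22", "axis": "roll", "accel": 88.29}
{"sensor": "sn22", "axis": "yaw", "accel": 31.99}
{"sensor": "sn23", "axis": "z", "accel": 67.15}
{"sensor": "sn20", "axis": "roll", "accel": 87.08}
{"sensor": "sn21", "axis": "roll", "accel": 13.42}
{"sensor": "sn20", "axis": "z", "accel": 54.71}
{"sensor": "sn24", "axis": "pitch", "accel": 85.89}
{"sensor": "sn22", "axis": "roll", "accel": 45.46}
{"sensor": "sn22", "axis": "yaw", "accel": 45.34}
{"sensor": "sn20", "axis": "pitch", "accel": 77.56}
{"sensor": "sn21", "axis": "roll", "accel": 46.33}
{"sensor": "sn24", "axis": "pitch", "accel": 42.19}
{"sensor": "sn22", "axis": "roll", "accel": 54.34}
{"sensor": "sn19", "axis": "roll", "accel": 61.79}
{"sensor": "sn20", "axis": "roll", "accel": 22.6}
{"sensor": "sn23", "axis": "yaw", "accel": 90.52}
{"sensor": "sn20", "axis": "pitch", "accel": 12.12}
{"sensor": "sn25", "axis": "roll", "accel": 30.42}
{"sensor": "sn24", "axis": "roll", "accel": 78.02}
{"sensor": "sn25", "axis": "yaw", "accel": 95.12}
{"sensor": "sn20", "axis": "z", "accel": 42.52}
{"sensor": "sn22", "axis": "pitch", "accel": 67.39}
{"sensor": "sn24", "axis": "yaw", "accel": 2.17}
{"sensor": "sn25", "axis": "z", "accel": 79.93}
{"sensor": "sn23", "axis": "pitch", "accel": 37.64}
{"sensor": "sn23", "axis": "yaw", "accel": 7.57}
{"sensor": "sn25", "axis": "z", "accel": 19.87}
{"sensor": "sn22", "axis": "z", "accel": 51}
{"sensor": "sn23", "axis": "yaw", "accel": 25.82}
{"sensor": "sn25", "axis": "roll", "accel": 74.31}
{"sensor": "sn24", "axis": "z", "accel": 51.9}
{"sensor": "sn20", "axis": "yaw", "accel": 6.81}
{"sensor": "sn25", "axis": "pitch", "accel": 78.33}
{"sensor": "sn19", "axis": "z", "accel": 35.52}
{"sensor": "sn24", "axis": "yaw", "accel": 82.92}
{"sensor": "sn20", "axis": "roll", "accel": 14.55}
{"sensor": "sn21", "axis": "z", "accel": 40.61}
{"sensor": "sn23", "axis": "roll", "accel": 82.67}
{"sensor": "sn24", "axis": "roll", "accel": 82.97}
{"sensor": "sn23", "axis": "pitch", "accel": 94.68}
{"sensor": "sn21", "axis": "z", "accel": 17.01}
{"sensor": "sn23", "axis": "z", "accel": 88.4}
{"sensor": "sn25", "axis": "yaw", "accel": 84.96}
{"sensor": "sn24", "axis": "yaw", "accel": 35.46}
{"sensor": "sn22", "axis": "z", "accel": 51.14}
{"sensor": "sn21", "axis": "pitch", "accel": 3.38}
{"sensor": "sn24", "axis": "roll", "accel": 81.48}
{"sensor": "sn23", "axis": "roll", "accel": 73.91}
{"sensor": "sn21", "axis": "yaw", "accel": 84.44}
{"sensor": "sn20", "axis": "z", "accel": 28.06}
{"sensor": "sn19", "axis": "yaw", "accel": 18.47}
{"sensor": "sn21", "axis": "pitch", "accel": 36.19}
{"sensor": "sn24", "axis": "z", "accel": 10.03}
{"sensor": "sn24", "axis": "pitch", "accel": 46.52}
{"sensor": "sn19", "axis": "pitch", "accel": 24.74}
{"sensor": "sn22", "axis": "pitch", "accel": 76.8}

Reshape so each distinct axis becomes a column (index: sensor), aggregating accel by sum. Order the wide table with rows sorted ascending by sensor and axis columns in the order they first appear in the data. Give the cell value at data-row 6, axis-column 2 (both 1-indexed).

174.60

With rows sorted ascending by sensor, row 6 is sensor=sn24. axis columns in first-appearance order: yaw, pitch, z, roll; column 2 is pitch.
Long rows with sensor=sn24, axis=pitch: 85.89 + 42.19 + 46.52 = 174.60.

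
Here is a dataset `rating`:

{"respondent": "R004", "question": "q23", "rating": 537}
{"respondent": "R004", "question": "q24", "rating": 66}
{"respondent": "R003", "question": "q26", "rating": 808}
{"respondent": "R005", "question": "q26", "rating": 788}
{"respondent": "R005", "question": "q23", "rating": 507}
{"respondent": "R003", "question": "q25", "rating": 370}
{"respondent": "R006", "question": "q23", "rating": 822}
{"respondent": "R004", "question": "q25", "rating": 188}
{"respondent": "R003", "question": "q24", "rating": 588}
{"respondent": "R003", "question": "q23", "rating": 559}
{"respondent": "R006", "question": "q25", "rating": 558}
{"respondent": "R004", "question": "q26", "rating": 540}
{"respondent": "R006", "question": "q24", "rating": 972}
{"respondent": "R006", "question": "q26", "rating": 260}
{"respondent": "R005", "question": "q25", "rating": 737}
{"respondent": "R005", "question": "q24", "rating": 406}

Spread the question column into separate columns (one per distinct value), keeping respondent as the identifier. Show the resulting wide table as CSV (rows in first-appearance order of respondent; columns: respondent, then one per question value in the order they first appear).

Columns: respondent plus the 4 distinct question values (q23, q24, q26, q25).
For example, row R004 column q23 takes rating=537 from the long row (R004, q23).

respondent,q23,q24,q26,q25
R004,537,66,540,188
R003,559,588,808,370
R005,507,406,788,737
R006,822,972,260,558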